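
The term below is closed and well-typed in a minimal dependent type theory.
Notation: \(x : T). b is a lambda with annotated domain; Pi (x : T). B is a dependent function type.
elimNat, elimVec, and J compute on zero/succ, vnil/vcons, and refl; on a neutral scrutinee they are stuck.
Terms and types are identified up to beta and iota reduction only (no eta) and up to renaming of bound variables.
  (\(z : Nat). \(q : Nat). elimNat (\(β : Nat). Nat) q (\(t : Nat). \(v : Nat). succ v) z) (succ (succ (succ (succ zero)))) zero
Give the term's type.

inferred type:
  Nat


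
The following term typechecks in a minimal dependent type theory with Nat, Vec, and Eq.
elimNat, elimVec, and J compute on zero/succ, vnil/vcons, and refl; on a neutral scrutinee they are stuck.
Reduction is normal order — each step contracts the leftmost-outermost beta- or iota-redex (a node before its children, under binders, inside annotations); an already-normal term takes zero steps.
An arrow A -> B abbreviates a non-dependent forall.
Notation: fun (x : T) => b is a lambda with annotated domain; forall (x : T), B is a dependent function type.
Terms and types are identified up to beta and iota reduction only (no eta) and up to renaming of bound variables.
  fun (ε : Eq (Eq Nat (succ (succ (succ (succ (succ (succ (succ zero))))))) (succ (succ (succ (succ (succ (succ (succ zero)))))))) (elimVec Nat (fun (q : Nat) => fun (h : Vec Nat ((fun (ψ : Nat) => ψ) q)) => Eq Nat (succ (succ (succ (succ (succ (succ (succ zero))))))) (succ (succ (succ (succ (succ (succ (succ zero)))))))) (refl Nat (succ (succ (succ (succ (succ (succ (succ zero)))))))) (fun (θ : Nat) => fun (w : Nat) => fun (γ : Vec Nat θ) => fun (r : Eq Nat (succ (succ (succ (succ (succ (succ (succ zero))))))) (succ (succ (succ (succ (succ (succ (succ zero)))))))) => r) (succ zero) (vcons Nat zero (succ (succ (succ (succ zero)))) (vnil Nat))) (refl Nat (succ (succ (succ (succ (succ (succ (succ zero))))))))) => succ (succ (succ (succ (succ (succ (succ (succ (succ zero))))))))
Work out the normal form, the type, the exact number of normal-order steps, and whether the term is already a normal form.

resulting normal form:
  fun (ε : Eq (Eq Nat (succ (succ (succ (succ (succ (succ (succ zero))))))) (succ (succ (succ (succ (succ (succ (succ zero)))))))) (refl Nat (succ (succ (succ (succ (succ (succ (succ zero)))))))) (refl Nat (succ (succ (succ (succ (succ (succ (succ zero))))))))) => succ (succ (succ (succ (succ (succ (succ (succ (succ zero))))))))
inferred type:
  Eq (Eq Nat (succ (succ (succ (succ (succ (succ (succ zero))))))) (succ (succ (succ (succ (succ (succ (succ zero)))))))) (refl Nat (succ (succ (succ (succ (succ (succ (succ zero)))))))) (refl Nat (succ (succ (succ (succ (succ (succ (succ zero)))))))) -> Nat
reduction steps (normal order): 6
started in normal form: no
first redex: an elimVec iota-redex


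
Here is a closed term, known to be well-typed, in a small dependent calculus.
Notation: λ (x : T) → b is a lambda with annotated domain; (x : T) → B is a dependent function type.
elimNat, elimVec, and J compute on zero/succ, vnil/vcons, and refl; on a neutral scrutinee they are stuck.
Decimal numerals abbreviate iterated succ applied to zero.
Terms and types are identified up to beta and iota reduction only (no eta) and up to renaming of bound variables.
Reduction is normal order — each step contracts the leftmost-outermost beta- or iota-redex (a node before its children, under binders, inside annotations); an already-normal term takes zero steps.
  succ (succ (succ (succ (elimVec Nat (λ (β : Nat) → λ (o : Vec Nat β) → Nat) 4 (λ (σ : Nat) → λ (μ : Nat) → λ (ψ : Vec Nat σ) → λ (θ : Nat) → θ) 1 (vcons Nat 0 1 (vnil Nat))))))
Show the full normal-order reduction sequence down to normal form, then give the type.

normal-order reduction:
  succ (succ (succ (succ (elimVec Nat (λ (β : Nat) → λ (o : Vec Nat β) → Nat) 4 (λ (σ : Nat) → λ (μ : Nat) → λ (ψ : Vec Nat σ) → λ (θ : Nat) → θ) 1 (vcons Nat 0 1 (vnil Nat))))))
  ~> succ (succ (succ (succ ((λ (β : Nat) → λ (o : Nat) → λ (σ : Vec Nat β) → λ (μ : Nat) → μ) 0 1 (vnil Nat) (elimVec Nat (λ (ψ : Nat) → λ (θ : Vec Nat ψ) → Nat) 4 (λ (g : Nat) → λ (m : Nat) → λ (p : Vec Nat g) → λ (n : Nat) → n) 0 (vnil Nat))))))
  ~> succ (succ (succ (succ ((λ (β : Nat) → λ (o : Vec Nat 0) → λ (σ : Nat) → σ) 1 (vnil Nat) (elimVec Nat (λ (μ : Nat) → λ (ψ : Vec Nat μ) → Nat) 4 (λ (θ : Nat) → λ (g : Nat) → λ (m : Vec Nat θ) → λ (p : Nat) → p) 0 (vnil Nat))))))
  ~> succ (succ (succ (succ ((λ (β : Vec Nat 0) → λ (o : Nat) → o) (vnil Nat) (elimVec Nat (λ (σ : Nat) → λ (μ : Vec Nat σ) → Nat) 4 (λ (ψ : Nat) → λ (θ : Nat) → λ (g : Vec Nat ψ) → λ (m : Nat) → m) 0 (vnil Nat))))))
  ~> succ (succ (succ (succ ((λ (β : Nat) → β) (elimVec Nat (λ (o : Nat) → λ (σ : Vec Nat o) → Nat) 4 (λ (μ : Nat) → λ (ψ : Nat) → λ (θ : Vec Nat μ) → λ (g : Nat) → g) 0 (vnil Nat))))))
  ~> succ (succ (succ (succ (elimVec Nat (λ (β : Nat) → λ (o : Vec Nat β) → Nat) 4 (λ (σ : Nat) → λ (μ : Nat) → λ (ψ : Vec Nat σ) → λ (θ : Nat) → θ) 0 (vnil Nat)))))
  ~> 8
inferred type:
  Nat


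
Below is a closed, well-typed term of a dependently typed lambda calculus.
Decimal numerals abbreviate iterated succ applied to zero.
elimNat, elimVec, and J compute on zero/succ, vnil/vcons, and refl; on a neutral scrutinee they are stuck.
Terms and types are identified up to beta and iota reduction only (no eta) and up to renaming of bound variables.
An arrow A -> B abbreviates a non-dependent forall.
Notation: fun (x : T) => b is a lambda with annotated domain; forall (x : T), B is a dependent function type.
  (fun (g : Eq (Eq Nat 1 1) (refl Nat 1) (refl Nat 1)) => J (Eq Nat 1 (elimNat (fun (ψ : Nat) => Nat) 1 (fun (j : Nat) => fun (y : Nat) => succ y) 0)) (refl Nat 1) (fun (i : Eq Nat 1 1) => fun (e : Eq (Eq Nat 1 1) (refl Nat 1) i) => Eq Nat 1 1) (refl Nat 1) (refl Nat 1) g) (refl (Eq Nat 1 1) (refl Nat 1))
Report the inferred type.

type:
  Eq Nat 1 1


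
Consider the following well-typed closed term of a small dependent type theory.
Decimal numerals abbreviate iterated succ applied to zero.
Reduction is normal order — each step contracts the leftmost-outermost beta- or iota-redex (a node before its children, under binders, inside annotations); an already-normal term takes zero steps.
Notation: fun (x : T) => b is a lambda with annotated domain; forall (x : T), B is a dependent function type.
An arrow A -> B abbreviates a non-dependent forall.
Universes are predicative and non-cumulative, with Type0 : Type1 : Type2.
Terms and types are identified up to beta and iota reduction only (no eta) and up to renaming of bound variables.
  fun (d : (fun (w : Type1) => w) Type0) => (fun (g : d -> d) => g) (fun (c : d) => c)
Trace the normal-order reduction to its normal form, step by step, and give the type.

normal-order reduction sequence:
  fun (d : (fun (w : Type1) => w) Type0) => (fun (g : d -> d) => g) (fun (c : d) => c)
  ~> fun (d : Type0) => (fun (w : d -> d) => w) (fun (g : d) => g)
  ~> fun (d : Type0) => fun (w : d) => w
type:
  forall (d : Type0), d -> d


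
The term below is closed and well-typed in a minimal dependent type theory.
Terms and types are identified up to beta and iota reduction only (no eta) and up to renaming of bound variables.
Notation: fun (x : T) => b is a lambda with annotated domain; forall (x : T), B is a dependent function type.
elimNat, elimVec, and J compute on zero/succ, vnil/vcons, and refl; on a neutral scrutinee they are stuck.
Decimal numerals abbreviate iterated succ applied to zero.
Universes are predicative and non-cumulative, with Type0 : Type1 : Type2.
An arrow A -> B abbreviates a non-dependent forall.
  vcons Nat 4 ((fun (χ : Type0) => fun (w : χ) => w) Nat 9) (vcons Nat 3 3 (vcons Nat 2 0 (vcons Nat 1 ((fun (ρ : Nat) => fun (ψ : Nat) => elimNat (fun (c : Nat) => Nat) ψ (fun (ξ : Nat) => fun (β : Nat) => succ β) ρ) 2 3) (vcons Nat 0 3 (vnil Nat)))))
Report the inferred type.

type:
  Vec Nat 5


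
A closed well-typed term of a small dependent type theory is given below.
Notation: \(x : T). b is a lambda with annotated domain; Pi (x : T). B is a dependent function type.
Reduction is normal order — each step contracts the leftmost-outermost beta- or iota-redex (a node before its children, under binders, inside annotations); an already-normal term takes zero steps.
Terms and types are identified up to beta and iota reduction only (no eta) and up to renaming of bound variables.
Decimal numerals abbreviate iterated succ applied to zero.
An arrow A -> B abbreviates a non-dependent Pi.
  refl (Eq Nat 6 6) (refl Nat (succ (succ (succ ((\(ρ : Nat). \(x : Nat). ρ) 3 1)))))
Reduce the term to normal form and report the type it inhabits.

reduced normal form:
  refl (Eq Nat 6 6) (refl Nat 6)
inferred type:
  Eq (Eq Nat 6 6) (refl Nat 6) (refl Nat 6)
observation: 2 normal-order steps separate the term from its normal form.


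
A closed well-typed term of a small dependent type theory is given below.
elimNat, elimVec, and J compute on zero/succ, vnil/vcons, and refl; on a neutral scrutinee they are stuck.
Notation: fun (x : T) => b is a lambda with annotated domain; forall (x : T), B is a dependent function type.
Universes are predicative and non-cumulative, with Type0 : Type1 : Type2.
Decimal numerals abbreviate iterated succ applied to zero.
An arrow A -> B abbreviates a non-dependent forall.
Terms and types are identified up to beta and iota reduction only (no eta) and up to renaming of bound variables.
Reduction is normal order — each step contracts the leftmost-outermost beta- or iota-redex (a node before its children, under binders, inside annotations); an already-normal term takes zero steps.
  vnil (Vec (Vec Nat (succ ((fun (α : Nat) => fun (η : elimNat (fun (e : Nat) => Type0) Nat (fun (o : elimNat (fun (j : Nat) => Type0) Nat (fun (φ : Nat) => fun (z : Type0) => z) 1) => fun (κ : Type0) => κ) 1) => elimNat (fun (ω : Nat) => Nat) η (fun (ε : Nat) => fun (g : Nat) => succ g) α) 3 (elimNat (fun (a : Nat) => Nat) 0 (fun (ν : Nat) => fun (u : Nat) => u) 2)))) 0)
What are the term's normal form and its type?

normal form:
  vnil (Vec (Vec Nat 4) 0)
type:
  Vec (Vec (Vec Nat 4) 0) 0


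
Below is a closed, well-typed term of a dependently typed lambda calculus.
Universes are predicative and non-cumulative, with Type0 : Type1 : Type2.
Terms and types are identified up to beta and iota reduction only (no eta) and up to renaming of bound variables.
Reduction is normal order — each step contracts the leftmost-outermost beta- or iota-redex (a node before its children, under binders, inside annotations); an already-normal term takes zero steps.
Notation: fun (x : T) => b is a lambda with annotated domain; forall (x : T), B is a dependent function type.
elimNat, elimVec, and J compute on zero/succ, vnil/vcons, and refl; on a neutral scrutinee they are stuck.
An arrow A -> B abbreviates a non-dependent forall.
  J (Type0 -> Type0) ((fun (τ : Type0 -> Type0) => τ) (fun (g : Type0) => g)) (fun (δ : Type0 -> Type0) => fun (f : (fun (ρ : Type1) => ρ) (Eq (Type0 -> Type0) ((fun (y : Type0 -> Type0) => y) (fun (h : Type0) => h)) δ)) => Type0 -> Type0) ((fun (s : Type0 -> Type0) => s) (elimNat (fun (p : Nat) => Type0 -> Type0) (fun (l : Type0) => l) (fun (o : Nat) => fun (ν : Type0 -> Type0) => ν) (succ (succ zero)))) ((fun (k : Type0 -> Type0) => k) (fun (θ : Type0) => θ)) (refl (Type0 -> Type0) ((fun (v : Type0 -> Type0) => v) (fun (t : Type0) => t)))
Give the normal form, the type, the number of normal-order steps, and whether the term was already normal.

resulting normal form:
  fun (τ : Type0) => τ
type:
  Type0 -> Type0
reduction steps (normal order): 9
started in normal form: no
first contracted redex: a J iota-redex


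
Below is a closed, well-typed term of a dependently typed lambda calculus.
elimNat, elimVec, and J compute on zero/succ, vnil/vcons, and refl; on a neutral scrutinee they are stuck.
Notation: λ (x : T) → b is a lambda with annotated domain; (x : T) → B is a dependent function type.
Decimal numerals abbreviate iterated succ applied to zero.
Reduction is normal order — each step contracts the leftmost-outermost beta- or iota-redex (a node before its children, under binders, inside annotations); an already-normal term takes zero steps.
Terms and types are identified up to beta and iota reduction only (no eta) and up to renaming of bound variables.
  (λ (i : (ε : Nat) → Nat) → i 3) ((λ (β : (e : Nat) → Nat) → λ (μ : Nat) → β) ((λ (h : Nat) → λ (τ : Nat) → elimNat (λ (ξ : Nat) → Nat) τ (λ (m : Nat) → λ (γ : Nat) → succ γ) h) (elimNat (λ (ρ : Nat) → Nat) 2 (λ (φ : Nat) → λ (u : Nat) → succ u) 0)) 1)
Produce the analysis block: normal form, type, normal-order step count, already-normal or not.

resulting normal form:
  5
the term's type:
  Nat
steps to reach normal form (normal order): 13
term was already normal: no
first contracted redex: a beta-redex


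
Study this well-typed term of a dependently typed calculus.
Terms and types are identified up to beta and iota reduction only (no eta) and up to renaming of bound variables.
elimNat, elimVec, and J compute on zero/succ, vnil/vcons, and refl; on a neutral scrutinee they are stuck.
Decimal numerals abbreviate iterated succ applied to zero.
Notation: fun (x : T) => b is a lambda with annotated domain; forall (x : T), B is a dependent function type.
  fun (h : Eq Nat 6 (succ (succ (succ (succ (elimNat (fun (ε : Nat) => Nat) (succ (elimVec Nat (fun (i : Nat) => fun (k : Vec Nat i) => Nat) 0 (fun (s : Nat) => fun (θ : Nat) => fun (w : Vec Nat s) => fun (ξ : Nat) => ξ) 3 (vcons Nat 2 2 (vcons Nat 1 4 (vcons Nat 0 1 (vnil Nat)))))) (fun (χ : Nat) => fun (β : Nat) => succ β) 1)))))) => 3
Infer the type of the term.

inferred type:
  forall (h : Eq Nat 6 6), Nat


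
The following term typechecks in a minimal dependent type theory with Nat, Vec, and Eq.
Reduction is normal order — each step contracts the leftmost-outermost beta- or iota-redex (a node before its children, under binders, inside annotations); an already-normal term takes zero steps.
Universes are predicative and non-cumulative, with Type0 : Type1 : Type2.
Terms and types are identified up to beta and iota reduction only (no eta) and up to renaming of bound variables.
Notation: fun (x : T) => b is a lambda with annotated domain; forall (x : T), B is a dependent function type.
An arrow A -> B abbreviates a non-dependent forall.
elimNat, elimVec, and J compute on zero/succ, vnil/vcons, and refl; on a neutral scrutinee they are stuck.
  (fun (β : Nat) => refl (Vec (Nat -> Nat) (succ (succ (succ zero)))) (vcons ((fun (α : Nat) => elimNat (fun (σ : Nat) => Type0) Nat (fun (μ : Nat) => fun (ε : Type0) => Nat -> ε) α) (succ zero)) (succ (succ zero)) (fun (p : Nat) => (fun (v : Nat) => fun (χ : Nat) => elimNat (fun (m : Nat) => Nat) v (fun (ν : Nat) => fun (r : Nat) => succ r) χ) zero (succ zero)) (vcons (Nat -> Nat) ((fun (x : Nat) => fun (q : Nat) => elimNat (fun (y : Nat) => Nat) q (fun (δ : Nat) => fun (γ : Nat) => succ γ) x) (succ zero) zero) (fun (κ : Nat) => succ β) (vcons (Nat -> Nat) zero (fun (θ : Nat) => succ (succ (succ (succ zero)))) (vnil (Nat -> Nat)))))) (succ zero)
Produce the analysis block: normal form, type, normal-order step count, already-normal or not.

resulting normal form:
  refl (Vec (Nat -> Nat) (succ (succ (succ zero)))) (vcons (Nat -> Nat) (succ (succ zero)) (fun (β : Nat) => succ zero) (vcons (Nat -> Nat) (succ zero) (fun (α : Nat) => succ (succ zero)) (vcons (Nat -> Nat) zero (fun (σ : Nat) => succ (succ (succ (succ zero)))) (vnil (Nat -> Nat)))))
type:
  Eq (Vec (Nat -> Nat) (succ (succ (succ zero)))) (vcons (Nat -> Nat) (succ (succ zero)) (fun (β : Nat) => succ zero) (vcons (Nat -> Nat) (succ zero) (fun (α : Nat) => succ (succ zero)) (vcons (Nat -> Nat) zero (fun (σ : Nat) => succ (succ (succ (succ zero)))) (vnil (Nat -> Nat))))) (vcons (Nat -> Nat) (succ (succ zero)) (fun (μ : Nat) => succ zero) (vcons (Nat -> Nat) (succ zero) (fun (ε : Nat) => succ (succ zero)) (vcons (Nat -> Nat) zero (fun (p : Nat) => succ (succ (succ (succ zero)))) (vnil (Nat -> Nat)))))
reduction steps (normal order): 18
term was already normal: no
first redex: a beta-redex


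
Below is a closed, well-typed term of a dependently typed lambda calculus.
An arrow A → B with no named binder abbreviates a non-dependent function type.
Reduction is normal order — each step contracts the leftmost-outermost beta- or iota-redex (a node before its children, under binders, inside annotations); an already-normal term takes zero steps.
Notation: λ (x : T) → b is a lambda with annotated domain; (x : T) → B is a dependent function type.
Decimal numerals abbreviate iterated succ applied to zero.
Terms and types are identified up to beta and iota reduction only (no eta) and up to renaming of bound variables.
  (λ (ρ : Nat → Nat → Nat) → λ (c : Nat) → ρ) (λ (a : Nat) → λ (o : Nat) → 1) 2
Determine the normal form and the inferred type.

reduced normal form:
  λ (ρ : Nat) → λ (c : Nat) → 1
the term's type:
  Nat → Nat → Nat


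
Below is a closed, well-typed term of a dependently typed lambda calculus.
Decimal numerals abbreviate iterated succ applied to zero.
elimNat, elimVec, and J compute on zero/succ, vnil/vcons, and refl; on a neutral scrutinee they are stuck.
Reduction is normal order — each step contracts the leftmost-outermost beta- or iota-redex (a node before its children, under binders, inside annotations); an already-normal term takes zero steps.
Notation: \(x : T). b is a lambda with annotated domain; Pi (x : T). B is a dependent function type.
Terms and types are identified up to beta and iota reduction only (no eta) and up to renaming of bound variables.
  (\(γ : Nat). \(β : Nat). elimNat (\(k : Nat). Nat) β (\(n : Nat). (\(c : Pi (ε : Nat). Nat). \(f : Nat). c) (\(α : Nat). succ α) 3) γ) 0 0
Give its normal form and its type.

normal form:
  0
type:
  Nat
observation: the term reaches its normal form after 3 normal-order steps.


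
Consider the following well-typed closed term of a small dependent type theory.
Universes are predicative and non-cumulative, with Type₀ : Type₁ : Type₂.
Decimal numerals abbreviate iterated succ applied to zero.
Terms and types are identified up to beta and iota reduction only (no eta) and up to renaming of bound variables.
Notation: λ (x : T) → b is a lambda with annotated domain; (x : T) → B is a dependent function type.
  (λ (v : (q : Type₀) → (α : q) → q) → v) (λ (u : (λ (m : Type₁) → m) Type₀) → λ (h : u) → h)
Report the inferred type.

the term's type:
  (v : Type₀) → (q : v) → v


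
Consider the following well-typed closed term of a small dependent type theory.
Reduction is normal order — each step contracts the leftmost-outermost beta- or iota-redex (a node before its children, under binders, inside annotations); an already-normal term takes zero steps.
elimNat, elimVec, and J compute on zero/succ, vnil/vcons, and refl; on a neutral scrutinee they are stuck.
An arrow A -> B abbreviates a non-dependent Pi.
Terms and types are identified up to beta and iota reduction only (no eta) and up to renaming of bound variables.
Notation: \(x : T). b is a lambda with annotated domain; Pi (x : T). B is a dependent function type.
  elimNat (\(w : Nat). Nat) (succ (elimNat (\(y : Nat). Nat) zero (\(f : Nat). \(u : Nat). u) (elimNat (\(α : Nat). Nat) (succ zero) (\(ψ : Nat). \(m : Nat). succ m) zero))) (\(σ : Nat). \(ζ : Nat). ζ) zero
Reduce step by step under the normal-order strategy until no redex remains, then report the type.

reduction (normal order):
  elimNat (\(w : Nat). Nat) (succ (elimNat (\(y : Nat). Nat) zero (\(f : Nat). \(u : Nat). u) (elimNat (\(α : Nat). Nat) (succ zero) (\(ψ : Nat). \(m : Nat). succ m) zero))) (\(σ : Nat). \(ζ : Nat). ζ) zero
  ~> succ (elimNat (\(w : Nat). Nat) zero (\(y : Nat). \(f : Nat). f) (elimNat (\(u : Nat). Nat) (succ zero) (\(α : Nat). \(ψ : Nat). succ ψ) zero))
  ~> succ (elimNat (\(w : Nat). Nat) zero (\(y : Nat). \(f : Nat). f) (succ zero))
  ~> succ ((\(w : Nat). \(y : Nat). y) zero (elimNat (\(f : Nat). Nat) zero (\(u : Nat). \(α : Nat). α) zero))
  ~> succ ((\(w : Nat). w) (elimNat (\(y : Nat). Nat) zero (\(f : Nat). \(u : Nat). u) zero))
  ~> succ (elimNat (\(w : Nat). Nat) zero (\(y : Nat). \(f : Nat). f) zero)
  ~> succ zero
the term's type:
  Nat


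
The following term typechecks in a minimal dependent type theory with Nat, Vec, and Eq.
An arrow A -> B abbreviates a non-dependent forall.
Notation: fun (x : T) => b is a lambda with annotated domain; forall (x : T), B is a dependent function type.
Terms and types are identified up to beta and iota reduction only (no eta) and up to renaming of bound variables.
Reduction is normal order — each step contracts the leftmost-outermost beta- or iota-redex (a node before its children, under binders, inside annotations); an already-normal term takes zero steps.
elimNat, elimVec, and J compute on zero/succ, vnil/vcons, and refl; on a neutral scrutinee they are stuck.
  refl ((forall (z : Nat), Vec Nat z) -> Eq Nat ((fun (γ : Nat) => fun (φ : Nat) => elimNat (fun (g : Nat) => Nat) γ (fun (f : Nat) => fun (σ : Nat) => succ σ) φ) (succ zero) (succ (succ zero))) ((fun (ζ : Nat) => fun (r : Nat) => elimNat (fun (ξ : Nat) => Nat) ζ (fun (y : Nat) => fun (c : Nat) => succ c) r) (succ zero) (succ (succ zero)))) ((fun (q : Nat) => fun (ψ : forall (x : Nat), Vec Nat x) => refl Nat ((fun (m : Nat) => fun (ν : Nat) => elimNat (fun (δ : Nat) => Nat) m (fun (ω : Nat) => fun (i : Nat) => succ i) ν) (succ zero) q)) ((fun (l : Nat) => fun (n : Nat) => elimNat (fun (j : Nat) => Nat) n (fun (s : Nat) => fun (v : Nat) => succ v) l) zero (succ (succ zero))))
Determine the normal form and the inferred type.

normal form:
  refl ((forall (z : Nat), Vec Nat z) -> Eq Nat (succ (succ (succ zero))) (succ (succ (succ zero)))) (fun (γ : forall (φ : Nat), Vec Nat φ) => refl Nat (succ (succ (succ zero))))
the term's type:
  Eq ((forall (z : Nat), Vec Nat z) -> Eq Nat (succ (succ (succ zero))) (succ (succ (succ zero)))) (fun (γ : forall (φ : Nat), Vec Nat φ) => refl Nat (succ (succ (succ zero)))) (fun (g : forall (f : Nat), Vec Nat f) => refl Nat (succ (succ (succ zero))))


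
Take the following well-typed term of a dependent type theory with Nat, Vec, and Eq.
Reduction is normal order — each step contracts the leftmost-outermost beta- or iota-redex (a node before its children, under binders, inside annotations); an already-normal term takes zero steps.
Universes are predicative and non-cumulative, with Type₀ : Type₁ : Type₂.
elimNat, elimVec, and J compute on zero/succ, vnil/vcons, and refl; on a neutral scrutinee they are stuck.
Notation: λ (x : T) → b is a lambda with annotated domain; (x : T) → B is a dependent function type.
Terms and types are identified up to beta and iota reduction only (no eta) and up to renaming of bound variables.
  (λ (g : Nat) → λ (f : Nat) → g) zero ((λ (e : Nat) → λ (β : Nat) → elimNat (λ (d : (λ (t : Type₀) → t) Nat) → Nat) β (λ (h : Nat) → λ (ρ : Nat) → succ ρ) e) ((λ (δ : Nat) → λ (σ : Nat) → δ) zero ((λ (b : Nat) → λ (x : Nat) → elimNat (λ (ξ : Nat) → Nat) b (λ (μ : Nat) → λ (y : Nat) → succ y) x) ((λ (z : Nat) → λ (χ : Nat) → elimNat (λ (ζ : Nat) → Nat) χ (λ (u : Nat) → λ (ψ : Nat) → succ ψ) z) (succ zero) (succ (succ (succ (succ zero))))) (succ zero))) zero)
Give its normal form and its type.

resulting normal form:
  zero
inferred type:
  Nat


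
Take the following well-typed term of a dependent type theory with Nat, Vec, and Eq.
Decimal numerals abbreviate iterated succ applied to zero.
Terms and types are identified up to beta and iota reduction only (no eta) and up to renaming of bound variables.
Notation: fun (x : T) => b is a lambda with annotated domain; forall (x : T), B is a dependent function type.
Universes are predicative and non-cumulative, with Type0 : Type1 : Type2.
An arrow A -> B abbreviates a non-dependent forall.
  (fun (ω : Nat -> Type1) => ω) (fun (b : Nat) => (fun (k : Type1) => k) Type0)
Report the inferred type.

type:
  Nat -> Type1


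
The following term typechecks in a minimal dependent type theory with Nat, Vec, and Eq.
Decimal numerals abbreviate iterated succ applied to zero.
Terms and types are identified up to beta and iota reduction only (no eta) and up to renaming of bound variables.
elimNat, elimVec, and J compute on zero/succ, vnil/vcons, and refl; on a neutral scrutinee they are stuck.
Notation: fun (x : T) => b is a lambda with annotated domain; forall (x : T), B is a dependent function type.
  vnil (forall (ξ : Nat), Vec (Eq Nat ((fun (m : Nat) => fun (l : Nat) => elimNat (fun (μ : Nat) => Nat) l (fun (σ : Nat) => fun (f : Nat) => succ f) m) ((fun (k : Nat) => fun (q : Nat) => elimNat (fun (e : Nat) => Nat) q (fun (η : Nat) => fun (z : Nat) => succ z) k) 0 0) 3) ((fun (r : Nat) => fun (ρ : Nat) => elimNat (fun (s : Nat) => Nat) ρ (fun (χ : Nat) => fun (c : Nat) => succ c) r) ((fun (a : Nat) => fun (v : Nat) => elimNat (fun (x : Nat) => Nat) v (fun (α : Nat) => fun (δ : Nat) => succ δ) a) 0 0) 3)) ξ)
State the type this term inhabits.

inferred type:
  Vec (forall (ξ : Nat), Vec (Eq Nat 3 3) ξ) 0


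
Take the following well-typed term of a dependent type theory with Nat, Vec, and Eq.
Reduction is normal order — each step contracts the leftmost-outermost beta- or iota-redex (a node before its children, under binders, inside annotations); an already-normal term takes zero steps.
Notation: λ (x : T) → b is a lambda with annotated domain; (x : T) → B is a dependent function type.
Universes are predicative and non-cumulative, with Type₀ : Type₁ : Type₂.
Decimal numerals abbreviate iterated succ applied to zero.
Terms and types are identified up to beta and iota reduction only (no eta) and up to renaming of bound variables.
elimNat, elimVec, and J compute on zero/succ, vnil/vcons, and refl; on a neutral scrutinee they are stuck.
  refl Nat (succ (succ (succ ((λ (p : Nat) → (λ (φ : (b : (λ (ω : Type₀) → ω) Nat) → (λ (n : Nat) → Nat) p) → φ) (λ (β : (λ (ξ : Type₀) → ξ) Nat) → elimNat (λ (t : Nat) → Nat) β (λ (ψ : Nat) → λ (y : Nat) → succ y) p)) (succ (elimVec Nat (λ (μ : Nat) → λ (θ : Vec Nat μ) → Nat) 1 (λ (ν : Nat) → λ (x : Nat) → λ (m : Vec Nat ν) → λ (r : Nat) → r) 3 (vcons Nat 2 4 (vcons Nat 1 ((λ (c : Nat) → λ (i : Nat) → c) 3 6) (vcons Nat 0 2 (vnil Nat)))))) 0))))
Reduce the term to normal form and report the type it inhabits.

resulting normal form:
  refl Nat 5
inferred type:
  Eq Nat 5 5
observation: normalization takes exactly 26 steps under the normal-order strategy.


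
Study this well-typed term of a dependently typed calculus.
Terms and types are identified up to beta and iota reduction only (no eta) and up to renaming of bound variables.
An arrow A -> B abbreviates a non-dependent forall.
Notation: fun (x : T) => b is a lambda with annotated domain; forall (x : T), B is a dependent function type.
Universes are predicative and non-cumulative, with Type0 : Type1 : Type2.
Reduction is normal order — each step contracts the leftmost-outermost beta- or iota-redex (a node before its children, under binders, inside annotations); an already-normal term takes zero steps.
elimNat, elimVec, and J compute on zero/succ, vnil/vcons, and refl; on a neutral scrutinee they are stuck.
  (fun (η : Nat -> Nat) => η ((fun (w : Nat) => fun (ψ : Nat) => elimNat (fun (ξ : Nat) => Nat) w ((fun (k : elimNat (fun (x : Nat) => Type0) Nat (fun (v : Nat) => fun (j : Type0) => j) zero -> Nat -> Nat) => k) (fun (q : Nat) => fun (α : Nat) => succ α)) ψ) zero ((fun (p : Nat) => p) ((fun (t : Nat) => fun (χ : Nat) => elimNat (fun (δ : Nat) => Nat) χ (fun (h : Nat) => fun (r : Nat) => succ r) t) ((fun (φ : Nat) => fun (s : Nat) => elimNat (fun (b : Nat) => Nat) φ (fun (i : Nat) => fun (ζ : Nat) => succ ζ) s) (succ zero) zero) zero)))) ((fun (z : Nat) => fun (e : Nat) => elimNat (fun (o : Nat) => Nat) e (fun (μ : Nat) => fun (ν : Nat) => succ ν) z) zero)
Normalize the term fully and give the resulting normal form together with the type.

reduced normal form:
  succ zero
inferred type:
  Nat


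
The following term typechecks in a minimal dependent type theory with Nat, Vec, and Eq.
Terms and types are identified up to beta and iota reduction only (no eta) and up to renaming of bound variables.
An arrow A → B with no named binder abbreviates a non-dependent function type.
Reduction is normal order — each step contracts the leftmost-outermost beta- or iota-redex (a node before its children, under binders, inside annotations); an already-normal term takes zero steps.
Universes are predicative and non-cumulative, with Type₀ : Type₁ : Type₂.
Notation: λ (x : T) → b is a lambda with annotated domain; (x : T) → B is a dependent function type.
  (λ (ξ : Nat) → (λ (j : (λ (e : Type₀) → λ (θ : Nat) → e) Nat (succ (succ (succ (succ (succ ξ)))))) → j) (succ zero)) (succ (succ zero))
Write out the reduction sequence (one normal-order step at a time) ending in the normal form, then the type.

normal-order reduction:
  (λ (ξ : Nat) → (λ (j : (λ (e : Type₀) → λ (θ : Nat) → e) Nat (succ (succ (succ (succ (succ ξ)))))) → j) (succ zero)) (succ (succ zero))
  ~> (λ (ξ : (λ (j : Type₀) → λ (e : Nat) → j) Nat (succ (succ (succ (succ (succ (succ (succ zero)))))))) → ξ) (succ zero)
  ~> succ zero
type:
  Nat


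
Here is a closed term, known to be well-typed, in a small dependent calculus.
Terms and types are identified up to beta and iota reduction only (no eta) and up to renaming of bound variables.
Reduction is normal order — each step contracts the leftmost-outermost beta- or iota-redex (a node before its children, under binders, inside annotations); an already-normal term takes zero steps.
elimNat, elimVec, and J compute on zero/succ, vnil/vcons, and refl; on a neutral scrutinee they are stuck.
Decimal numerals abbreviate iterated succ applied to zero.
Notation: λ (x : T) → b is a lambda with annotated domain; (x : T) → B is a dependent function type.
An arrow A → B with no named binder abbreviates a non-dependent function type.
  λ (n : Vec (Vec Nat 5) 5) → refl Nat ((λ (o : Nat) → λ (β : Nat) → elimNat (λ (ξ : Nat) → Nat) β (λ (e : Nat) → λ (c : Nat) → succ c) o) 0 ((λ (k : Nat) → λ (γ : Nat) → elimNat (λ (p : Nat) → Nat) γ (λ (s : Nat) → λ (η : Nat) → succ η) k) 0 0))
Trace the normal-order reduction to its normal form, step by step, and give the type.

normal-order reduction sequence:
  λ (n : Vec (Vec Nat 5) 5) → refl Nat ((λ (o : Nat) → λ (β : Nat) → elimNat (λ (ξ : Nat) → Nat) β (λ (e : Nat) → λ (c : Nat) → succ c) o) 0 ((λ (k : Nat) → λ (γ : Nat) → elimNat (λ (p : Nat) → Nat) γ (λ (s : Nat) → λ (η : Nat) → succ η) k) 0 0))
  ~> λ (n : Vec (Vec Nat 5) 5) → refl Nat ((λ (o : Nat) → elimNat (λ (β : Nat) → Nat) o (λ (ξ : Nat) → λ (e : Nat) → succ e) 0) ((λ (c : Nat) → λ (k : Nat) → elimNat (λ (γ : Nat) → Nat) k (λ (p : Nat) → λ (s : Nat) → succ s) c) 0 0))
  ~> λ (n : Vec (Vec Nat 5) 5) → refl Nat (elimNat (λ (o : Nat) → Nat) ((λ (β : Nat) → λ (ξ : Nat) → elimNat (λ (e : Nat) → Nat) ξ (λ (c : Nat) → λ (k : Nat) → succ k) β) 0 0) (λ (γ : Nat) → λ (p : Nat) → succ p) 0)
  ~> λ (n : Vec (Vec Nat 5) 5) → refl Nat ((λ (o : Nat) → λ (β : Nat) → elimNat (λ (ξ : Nat) → Nat) β (λ (e : Nat) → λ (c : Nat) → succ c) o) 0 0)
  ~> λ (n : Vec (Vec Nat 5) 5) → refl Nat ((λ (o : Nat) → elimNat (λ (β : Nat) → Nat) o (λ (ξ : Nat) → λ (e : Nat) → succ e) 0) 0)
  ~> λ (n : Vec (Vec Nat 5) 5) → refl Nat (elimNat (λ (o : Nat) → Nat) 0 (λ (β : Nat) → λ (ξ : Nat) → succ ξ) 0)
  ~> λ (n : Vec (Vec Nat 5) 5) → refl Nat 0
inferred type:
  Vec (Vec Nat 5) 5 → Eq Nat 0 0


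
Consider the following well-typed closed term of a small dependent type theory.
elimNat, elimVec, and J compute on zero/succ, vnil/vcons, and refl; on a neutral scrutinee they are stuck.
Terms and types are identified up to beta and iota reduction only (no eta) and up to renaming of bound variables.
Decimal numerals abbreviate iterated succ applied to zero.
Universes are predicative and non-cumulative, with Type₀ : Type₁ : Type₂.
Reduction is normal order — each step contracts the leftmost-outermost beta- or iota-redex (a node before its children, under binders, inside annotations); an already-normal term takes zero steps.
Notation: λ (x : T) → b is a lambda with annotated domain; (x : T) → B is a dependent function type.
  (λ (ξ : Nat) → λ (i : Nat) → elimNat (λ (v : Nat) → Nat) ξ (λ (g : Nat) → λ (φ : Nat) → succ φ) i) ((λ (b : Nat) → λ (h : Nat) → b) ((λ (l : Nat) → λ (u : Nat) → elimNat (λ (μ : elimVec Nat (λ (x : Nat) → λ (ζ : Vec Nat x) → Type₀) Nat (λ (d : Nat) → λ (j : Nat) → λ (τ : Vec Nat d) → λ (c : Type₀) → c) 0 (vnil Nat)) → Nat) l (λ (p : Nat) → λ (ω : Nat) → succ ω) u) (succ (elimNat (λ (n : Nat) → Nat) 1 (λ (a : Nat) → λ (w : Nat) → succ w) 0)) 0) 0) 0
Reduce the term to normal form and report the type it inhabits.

resulting normal form:
  2
type:
  Nat
observation: the first redex contracted is a beta-redex; the normal form is reached in 9 normal-order steps.


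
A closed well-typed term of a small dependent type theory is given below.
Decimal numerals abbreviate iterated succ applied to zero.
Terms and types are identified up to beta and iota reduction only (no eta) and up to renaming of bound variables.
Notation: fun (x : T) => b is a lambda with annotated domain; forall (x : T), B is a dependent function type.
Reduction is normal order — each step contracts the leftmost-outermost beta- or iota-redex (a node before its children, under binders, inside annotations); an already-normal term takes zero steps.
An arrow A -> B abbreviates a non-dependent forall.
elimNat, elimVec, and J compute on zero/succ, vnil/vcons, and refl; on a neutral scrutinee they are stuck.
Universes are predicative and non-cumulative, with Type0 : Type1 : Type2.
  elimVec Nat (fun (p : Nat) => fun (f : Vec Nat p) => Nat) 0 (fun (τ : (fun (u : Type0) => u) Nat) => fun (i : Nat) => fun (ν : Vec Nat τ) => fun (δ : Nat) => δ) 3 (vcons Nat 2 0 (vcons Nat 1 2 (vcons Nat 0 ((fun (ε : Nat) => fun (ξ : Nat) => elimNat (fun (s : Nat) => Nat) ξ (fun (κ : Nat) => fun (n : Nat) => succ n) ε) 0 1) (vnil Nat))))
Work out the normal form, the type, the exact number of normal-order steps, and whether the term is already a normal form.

reduced normal form:
  0
type:
  Nat
steps to reach normal form (normal order): 16
term was already normal: no
first contracted redex: an elimVec iota-redex


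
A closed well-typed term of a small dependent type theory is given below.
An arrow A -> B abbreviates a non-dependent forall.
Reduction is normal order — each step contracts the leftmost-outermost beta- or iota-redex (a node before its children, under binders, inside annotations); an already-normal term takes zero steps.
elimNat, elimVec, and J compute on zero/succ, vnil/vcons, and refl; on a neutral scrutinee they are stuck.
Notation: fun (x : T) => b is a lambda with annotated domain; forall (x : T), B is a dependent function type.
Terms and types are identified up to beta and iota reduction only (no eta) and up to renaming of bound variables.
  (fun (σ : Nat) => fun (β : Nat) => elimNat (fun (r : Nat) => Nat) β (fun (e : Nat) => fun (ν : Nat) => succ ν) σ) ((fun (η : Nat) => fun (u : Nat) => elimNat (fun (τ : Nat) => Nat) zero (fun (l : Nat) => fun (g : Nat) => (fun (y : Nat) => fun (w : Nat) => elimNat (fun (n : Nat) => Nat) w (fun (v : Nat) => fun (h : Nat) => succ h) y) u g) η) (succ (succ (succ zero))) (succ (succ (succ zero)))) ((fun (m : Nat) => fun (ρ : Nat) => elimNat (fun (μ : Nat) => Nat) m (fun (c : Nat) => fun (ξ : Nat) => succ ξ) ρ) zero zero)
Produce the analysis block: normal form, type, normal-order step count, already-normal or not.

resulting normal form:
  succ (succ (succ (succ (succ (succ (succ (succ (succ zero))))))))
inferred type:
  Nat
reduction steps (normal order): 81
term was already normal: no
first contracted redex: a beta-redex


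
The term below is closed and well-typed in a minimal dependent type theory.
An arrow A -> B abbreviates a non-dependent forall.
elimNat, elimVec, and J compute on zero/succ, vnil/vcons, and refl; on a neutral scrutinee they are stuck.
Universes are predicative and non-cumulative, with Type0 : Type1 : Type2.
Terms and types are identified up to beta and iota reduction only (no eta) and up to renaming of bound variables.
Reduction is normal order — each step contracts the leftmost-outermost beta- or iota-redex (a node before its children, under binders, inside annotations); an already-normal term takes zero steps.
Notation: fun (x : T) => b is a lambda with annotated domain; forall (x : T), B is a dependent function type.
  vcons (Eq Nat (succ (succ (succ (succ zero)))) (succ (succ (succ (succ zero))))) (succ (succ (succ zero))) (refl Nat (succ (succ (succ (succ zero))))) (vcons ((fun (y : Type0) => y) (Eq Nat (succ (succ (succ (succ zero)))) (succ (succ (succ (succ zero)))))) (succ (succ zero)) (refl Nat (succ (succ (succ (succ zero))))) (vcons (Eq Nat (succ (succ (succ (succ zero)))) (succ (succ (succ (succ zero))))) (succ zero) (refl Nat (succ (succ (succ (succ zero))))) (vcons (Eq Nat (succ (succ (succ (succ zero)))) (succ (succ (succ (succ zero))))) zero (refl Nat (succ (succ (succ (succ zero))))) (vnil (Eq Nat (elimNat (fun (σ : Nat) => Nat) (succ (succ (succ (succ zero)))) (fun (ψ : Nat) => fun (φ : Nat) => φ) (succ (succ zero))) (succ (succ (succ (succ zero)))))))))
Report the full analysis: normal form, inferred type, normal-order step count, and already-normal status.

normal form:
  vcons (Eq Nat (succ (succ (succ (succ zero)))) (succ (succ (succ (succ zero))))) (succ (succ (succ zero))) (refl Nat (succ (succ (succ (succ zero))))) (vcons (Eq Nat (succ (succ (succ (succ zero)))) (succ (succ (succ (succ zero))))) (succ (succ zero)) (refl Nat (succ (succ (succ (succ zero))))) (vcons (Eq Nat (succ (succ (succ (succ zero)))) (succ (succ (succ (succ zero))))) (succ zero) (refl Nat (succ (succ (succ (succ zero))))) (vcons (Eq Nat (succ (succ (succ (succ zero)))) (succ (succ (succ (succ zero))))) zero (refl Nat (succ (succ (succ (succ zero))))) (vnil (Eq Nat (succ (succ (succ (succ zero)))) (succ (succ (succ (succ zero)))))))))
the term's type:
  Vec (Eq Nat (succ (succ (succ (succ zero)))) (succ (succ (succ (succ zero))))) (succ (succ (succ (succ zero))))
steps to reach normal form (normal order): 8
started in normal form: no
first redex: a beta-redex


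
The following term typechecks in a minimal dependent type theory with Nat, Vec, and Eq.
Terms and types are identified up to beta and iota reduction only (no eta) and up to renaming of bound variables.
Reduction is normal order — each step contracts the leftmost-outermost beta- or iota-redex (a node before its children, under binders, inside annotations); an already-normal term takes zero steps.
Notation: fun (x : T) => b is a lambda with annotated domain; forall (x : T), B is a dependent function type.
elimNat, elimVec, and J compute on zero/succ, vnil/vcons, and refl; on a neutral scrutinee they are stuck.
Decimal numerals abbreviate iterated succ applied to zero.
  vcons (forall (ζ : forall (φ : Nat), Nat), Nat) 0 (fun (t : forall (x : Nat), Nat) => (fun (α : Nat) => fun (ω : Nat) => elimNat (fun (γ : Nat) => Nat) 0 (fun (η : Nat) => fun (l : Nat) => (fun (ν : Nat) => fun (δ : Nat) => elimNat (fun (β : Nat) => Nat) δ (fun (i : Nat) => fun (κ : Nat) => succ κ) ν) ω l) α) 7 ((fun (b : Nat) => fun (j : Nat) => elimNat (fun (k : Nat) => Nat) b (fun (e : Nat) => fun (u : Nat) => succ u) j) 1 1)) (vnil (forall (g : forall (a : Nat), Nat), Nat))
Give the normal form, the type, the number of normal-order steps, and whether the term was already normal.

reduced normal form:
  vcons (forall (ζ : forall (φ : Nat), Nat), Nat) 0 (fun (t : forall (x : Nat), Nat) => 14) (vnil (forall (α : forall (ω : Nat), Nat), Nat))
inferred type:
  Vec (forall (ζ : forall (φ : Nat), Nat), Nat) 1
reduction steps (normal order): 129
already normal: no
first contracted redex: a beta-redex
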